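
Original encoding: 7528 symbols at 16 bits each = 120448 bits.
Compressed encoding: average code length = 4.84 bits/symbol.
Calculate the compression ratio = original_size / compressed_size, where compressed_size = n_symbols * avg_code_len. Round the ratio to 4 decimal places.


original_size = n_symbols * orig_bits = 7528 * 16 = 120448 bits
compressed_size = n_symbols * avg_code_len = 7528 * 4.84 = 36435.52 bits
ratio = original_size / compressed_size = 120448 / 36435.52 = 3.3058

Compression ratio = 3.3058


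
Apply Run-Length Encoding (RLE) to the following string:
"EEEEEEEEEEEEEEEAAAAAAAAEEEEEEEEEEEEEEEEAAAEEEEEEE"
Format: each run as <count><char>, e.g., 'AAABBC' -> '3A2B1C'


Scanning runs left to right:
  i=0: run of 'E' x 15 -> '15E'
  i=15: run of 'A' x 8 -> '8A'
  i=23: run of 'E' x 16 -> '16E'
  i=39: run of 'A' x 3 -> '3A'
  i=42: run of 'E' x 7 -> '7E'

RLE = 15E8A16E3A7E


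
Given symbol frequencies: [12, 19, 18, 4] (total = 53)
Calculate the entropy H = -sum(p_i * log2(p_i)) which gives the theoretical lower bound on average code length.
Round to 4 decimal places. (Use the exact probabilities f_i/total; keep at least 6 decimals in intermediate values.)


Per-symbol terms -p_i * log2(p_i) with p_i = f_i/53:
  p = 12/53 = 0.226415: log2(p) = -2.142958, -p*log2(p) = 0.485198
  p = 19/53 = 0.358491: log2(p) = -1.479993, -p*log2(p) = 0.530564
  p = 18/53 = 0.339623: log2(p) = -1.557995, -p*log2(p) = 0.529131
  p = 4/53 = 0.075472: log2(p) = -3.727920, -p*log2(p) = 0.281352
H = 0.485198 + 0.530564 + 0.529131 + 0.281352 = 1.826245

H = 1.8262 bits/symbol


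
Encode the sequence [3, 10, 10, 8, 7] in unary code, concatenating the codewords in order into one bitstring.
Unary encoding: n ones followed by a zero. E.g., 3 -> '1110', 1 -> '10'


Encode each number as n ones followed by a terminating 0:
  3 -> 1110 (4 bits)
  10 -> 11111111110 (11 bits)
  10 -> 11111111110 (11 bits)
  8 -> 111111110 (9 bits)
  7 -> 11111110 (8 bits)
Total length = 4 + 11 + 11 + 9 + 8 = 43 bits.

Unary([3, 10, 10, 8, 7]) = 1110111111111101111111111011111111011111110 (43 bits)


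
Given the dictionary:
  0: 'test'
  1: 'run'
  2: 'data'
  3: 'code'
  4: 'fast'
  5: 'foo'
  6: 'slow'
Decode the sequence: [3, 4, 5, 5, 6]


Look up each index in the dictionary:
  3 -> 'code'
  4 -> 'fast'
  5 -> 'foo'
  5 -> 'foo'
  6 -> 'slow'

Decoded: "code fast foo foo slow"


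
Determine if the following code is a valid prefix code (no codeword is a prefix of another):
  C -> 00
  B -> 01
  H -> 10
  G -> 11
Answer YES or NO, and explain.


Checking each pair (does one codeword prefix another?):
  C='00' vs B='01': no prefix
  C='00' vs H='10': no prefix
  C='00' vs G='11': no prefix
  B='01' vs C='00': no prefix
  B='01' vs H='10': no prefix
  B='01' vs G='11': no prefix
  H='10' vs C='00': no prefix
  H='10' vs B='01': no prefix
  H='10' vs G='11': no prefix
  G='11' vs C='00': no prefix
  G='11' vs B='01': no prefix
  G='11' vs H='10': no prefix
No violation found over all pairs.

YES -- this is a valid prefix code. No codeword is a prefix of any other codeword.


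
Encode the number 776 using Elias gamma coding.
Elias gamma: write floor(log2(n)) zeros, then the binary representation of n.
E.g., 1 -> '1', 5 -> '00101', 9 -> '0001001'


num_bits = floor(log2(776)) + 1 = 10
leading_zeros = num_bits - 1 = 9
binary(776) = 1100001000

Elias gamma(776) = '000000000' + '1100001000' = 0000000001100001000 (19 bits)


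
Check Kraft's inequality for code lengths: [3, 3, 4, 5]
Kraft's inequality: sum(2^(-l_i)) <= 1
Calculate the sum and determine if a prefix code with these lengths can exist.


Sum = 2^(-3) + 2^(-3) + 2^(-4) + 2^(-5)
    = 0.125 + 0.125 + 0.0625 + 0.03125
    = 11/32 = 0.34375
Since 0.34375 <= 1, Kraft's inequality IS satisfied.
A prefix code with these lengths CAN exist.

Kraft sum = 0.34375. Satisfied.


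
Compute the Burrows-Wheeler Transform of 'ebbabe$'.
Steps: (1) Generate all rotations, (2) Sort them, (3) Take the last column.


Rotations (sorted):
  0: $ebbabe -> last char: e
  1: abe$ebb -> last char: b
  2: babe$eb -> last char: b
  3: bbabe$e -> last char: e
  4: be$ebba -> last char: a
  5: e$ebbab -> last char: b
  6: ebbabe$ -> last char: $


BWT = ebbeab$


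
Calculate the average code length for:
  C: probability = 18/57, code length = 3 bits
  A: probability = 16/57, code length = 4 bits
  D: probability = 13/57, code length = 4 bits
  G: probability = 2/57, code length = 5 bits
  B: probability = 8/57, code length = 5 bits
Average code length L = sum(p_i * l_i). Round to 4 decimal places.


Weighted contributions p_i * l_i:
  C: (18/57) * 3 = 54/57
  A: (16/57) * 4 = 64/57
  D: (13/57) * 4 = 52/57
  G: (2/57) * 5 = 10/57
  B: (8/57) * 5 = 40/57
Sum = (54 + 64 + 52 + 10 + 40)/57 = 220/57

L = 220/57 = 3.8596 bits/symbol


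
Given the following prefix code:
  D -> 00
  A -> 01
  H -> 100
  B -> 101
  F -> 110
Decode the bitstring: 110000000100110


Decoding step by step:
Bits 110 -> F
Bits 00 -> D
Bits 00 -> D
Bits 00 -> D
Bits 100 -> H
Bits 110 -> F


Decoded message: FDDDHF


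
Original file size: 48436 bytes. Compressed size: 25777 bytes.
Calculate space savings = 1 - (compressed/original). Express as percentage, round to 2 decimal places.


ratio = compressed/original = 25777/48436 = 0.532187
savings = 1 - ratio = 1 - 0.532187 = 0.467813
as a percentage: 0.467813 * 100 = 46.78%

Space savings = 1 - 25777/48436 = 46.78%


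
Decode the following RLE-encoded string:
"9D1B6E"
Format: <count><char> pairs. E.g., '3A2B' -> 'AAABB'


Expanding each <count><char> pair:
  9D -> 'DDDDDDDDD'
  1B -> 'B'
  6E -> 'EEEEEE'

Decoded = DDDDDDDDDBEEEEEE


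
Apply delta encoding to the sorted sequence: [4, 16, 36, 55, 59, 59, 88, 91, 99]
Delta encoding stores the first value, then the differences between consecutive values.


First value: 4
Deltas:
  16 - 4 = 12
  36 - 16 = 20
  55 - 36 = 19
  59 - 55 = 4
  59 - 59 = 0
  88 - 59 = 29
  91 - 88 = 3
  99 - 91 = 8


Delta encoded: [4, 12, 20, 19, 4, 0, 29, 3, 8]


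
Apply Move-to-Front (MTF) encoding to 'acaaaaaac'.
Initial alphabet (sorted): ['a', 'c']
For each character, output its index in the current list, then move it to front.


MTF encoding:
'a': index 0 in ['a', 'c'] -> ['a', 'c']
'c': index 1 in ['a', 'c'] -> ['c', 'a']
'a': index 1 in ['c', 'a'] -> ['a', 'c']
'a': index 0 in ['a', 'c'] -> ['a', 'c']
'a': index 0 in ['a', 'c'] -> ['a', 'c']
'a': index 0 in ['a', 'c'] -> ['a', 'c']
'a': index 0 in ['a', 'c'] -> ['a', 'c']
'a': index 0 in ['a', 'c'] -> ['a', 'c']
'c': index 1 in ['a', 'c'] -> ['c', 'a']


Output: [0, 1, 1, 0, 0, 0, 0, 0, 1]


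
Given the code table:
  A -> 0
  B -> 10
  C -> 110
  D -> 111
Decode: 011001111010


Decoding:
0 -> A
110 -> C
0 -> A
111 -> D
10 -> B
10 -> B


Result: ACADBB


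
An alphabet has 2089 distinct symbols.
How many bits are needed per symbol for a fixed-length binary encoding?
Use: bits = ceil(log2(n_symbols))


log2(2089) = 11.0286
Bracket: 2^11 = 2048 < 2089 <= 2^12 = 4096
So ceil(log2(2089)) = 12

bits = ceil(log2(2089)) = ceil(11.0286) = 12 bits


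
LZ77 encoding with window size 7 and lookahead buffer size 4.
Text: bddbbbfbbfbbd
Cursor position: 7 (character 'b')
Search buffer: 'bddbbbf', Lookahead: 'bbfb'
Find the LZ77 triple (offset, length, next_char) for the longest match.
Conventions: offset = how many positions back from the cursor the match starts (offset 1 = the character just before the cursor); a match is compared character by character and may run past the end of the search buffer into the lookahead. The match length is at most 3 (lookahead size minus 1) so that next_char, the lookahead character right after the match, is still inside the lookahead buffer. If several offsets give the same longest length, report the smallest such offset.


Try each offset into the search buffer:
  offset=1 (pos 6, char 'f'): match length 0
  offset=2 (pos 5, char 'b'): match length 1
  offset=3 (pos 4, char 'b'): match length 3
  offset=4 (pos 3, char 'b'): match length 2
  offset=5 (pos 2, char 'd'): match length 0
  offset=6 (pos 1, char 'd'): match length 0
  offset=7 (pos 0, char 'b'): match length 1
Longest match has length 3 at offset 3.
next_char = character at position 7 + 3 = 10 -> 'b'

Best match: offset=3, length=3 (matching 'bbf' starting at position 4)
LZ77 triple: (3, 3, 'b')


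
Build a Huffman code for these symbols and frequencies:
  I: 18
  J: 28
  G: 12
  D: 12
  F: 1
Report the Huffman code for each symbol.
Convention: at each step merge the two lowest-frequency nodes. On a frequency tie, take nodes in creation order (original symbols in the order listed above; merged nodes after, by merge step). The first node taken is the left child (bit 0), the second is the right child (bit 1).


Huffman tree construction:
Step 1: Merge F(1) + G(12) = 13
Step 2: Merge D(12) + (F+G)(13) = 25
Step 3: Merge I(18) + (D+(F+G))(25) = 43
Step 4: Merge J(28) + (I+(D+(F+G)))(43) = 71
Read each symbol's code off the tree from the root (left child = 0, right child = 1).

Codes:
  I: 10 (length 2)
  J: 0 (length 1)
  G: 1111 (length 4)
  D: 110 (length 3)
  F: 1110 (length 4)
Average code length: 152/71 = 2.1408 bits/symbol


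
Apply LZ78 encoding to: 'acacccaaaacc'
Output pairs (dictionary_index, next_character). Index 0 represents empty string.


LZ78 encoding steps:
Dictionary: {0: ''}
Step 1: w='' (idx 0), next='a' -> output (0, 'a'), add 'a' as idx 1
Step 2: w='' (idx 0), next='c' -> output (0, 'c'), add 'c' as idx 2
Step 3: w='a' (idx 1), next='c' -> output (1, 'c'), add 'ac' as idx 3
Step 4: w='c' (idx 2), next='c' -> output (2, 'c'), add 'cc' as idx 4
Step 5: w='a' (idx 1), next='a' -> output (1, 'a'), add 'aa' as idx 5
Step 6: w='aa' (idx 5), next='c' -> output (5, 'c'), add 'aac' as idx 6
Step 7: w='c' (idx 2), end of input -> output (2, '')


Encoded: [(0, 'a'), (0, 'c'), (1, 'c'), (2, 'c'), (1, 'a'), (5, 'c'), (2, '')]


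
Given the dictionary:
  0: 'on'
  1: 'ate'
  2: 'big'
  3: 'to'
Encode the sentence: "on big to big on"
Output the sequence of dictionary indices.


Look up each word in the dictionary:
  'on' -> 0
  'big' -> 2
  'to' -> 3
  'big' -> 2
  'on' -> 0

Encoded: [0, 2, 3, 2, 0]


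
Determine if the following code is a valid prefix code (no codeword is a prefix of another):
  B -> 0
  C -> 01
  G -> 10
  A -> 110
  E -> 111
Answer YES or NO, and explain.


Checking each pair (does one codeword prefix another?):
  B='0' vs C='01': prefix -- VIOLATION

NO -- this is NOT a valid prefix code. B (0) is a prefix of C (01).


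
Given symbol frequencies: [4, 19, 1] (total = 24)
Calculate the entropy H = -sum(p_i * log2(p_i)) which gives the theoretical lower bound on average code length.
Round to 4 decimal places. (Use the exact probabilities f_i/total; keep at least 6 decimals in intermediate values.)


Per-symbol terms -p_i * log2(p_i) with p_i = f_i/24:
  p = 4/24 = 0.166667: log2(p) = -2.584963, -p*log2(p) = 0.430827
  p = 19/24 = 0.791667: log2(p) = -0.337035, -p*log2(p) = 0.266819
  p = 1/24 = 0.041667: log2(p) = -4.584963, -p*log2(p) = 0.191040
H = 0.430827 + 0.266819 + 0.191040 = 0.888686

H = 0.8887 bits/symbol


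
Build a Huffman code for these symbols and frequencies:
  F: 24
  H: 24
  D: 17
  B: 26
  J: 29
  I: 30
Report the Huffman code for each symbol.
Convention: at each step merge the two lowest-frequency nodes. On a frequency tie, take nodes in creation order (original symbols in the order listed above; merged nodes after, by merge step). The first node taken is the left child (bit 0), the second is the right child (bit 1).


Huffman tree construction:
Step 1: Merge D(17) + F(24) = 41
Step 2: Merge H(24) + B(26) = 50
Step 3: Merge J(29) + I(30) = 59
Step 4: Merge (D+F)(41) + (H+B)(50) = 91
Step 5: Merge (J+I)(59) + ((D+F)+(H+B))(91) = 150
Read each symbol's code off the tree from the root (left child = 0, right child = 1).

Codes:
  F: 101 (length 3)
  H: 110 (length 3)
  D: 100 (length 3)
  B: 111 (length 3)
  J: 00 (length 2)
  I: 01 (length 2)
Average code length: 391/150 = 2.6067 bits/symbol


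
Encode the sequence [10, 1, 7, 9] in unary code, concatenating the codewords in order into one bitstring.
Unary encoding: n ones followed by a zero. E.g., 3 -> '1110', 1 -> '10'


Encode each number as n ones followed by a terminating 0:
  10 -> 11111111110 (11 bits)
  1 -> 10 (2 bits)
  7 -> 11111110 (8 bits)
  9 -> 1111111110 (10 bits)
Total length = 11 + 2 + 8 + 10 = 31 bits.

Unary([10, 1, 7, 9]) = 1111111111010111111101111111110 (31 bits)


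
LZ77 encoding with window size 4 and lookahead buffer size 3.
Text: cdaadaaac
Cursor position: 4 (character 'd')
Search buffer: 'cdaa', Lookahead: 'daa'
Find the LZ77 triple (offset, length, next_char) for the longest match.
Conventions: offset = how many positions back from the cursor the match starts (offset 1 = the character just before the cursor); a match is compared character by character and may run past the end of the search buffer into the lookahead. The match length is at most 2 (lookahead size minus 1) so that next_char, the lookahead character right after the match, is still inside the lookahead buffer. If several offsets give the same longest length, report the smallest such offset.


Try each offset into the search buffer:
  offset=1 (pos 3, char 'a'): match length 0
  offset=2 (pos 2, char 'a'): match length 0
  offset=3 (pos 1, char 'd'): match length 2
  offset=4 (pos 0, char 'c'): match length 0
Longest match has length 2 at offset 3.
next_char = character at position 4 + 2 = 6 -> 'a'

Best match: offset=3, length=2 (matching 'da' starting at position 1)
LZ77 triple: (3, 2, 'a')


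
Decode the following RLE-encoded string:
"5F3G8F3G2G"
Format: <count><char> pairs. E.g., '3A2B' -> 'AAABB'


Expanding each <count><char> pair:
  5F -> 'FFFFF'
  3G -> 'GGG'
  8F -> 'FFFFFFFF'
  3G -> 'GGG'
  2G -> 'GG'

Decoded = FFFFFGGGFFFFFFFFGGGGG


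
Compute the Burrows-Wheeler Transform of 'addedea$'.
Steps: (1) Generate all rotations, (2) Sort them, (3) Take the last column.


Rotations (sorted):
  0: $addedea -> last char: a
  1: a$addede -> last char: e
  2: addedea$ -> last char: $
  3: ddedea$a -> last char: a
  4: dea$adde -> last char: e
  5: dedea$ad -> last char: d
  6: ea$added -> last char: d
  7: edea$add -> last char: d


BWT = ae$aeddd


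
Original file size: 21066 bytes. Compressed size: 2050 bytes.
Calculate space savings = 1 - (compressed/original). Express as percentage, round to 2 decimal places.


ratio = compressed/original = 2050/21066 = 0.097313
savings = 1 - ratio = 1 - 0.097313 = 0.902687
as a percentage: 0.902687 * 100 = 90.27%

Space savings = 1 - 2050/21066 = 90.27%


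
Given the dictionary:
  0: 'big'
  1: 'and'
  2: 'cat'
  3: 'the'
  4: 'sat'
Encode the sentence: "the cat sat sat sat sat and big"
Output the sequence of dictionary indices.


Look up each word in the dictionary:
  'the' -> 3
  'cat' -> 2
  'sat' -> 4
  'sat' -> 4
  'sat' -> 4
  'sat' -> 4
  'and' -> 1
  'big' -> 0

Encoded: [3, 2, 4, 4, 4, 4, 1, 0]


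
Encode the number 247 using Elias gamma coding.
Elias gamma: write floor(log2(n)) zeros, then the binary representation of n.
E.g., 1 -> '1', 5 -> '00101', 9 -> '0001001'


num_bits = floor(log2(247)) + 1 = 8
leading_zeros = num_bits - 1 = 7
binary(247) = 11110111

Elias gamma(247) = '0000000' + '11110111' = 000000011110111 (15 bits)


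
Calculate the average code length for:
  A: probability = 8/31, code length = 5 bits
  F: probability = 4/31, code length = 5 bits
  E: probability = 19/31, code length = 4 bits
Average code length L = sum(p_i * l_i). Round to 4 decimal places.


Weighted contributions p_i * l_i:
  A: (8/31) * 5 = 40/31
  F: (4/31) * 5 = 20/31
  E: (19/31) * 4 = 76/31
Sum = (40 + 20 + 76)/31 = 136/31

L = 136/31 = 4.3871 bits/symbol


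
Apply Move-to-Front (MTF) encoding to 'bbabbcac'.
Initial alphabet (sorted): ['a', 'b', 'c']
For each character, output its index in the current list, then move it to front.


MTF encoding:
'b': index 1 in ['a', 'b', 'c'] -> ['b', 'a', 'c']
'b': index 0 in ['b', 'a', 'c'] -> ['b', 'a', 'c']
'a': index 1 in ['b', 'a', 'c'] -> ['a', 'b', 'c']
'b': index 1 in ['a', 'b', 'c'] -> ['b', 'a', 'c']
'b': index 0 in ['b', 'a', 'c'] -> ['b', 'a', 'c']
'c': index 2 in ['b', 'a', 'c'] -> ['c', 'b', 'a']
'a': index 2 in ['c', 'b', 'a'] -> ['a', 'c', 'b']
'c': index 1 in ['a', 'c', 'b'] -> ['c', 'a', 'b']


Output: [1, 0, 1, 1, 0, 2, 2, 1]


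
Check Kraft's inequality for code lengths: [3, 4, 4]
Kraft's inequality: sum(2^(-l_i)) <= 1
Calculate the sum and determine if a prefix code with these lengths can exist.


Sum = 2^(-3) + 2^(-4) + 2^(-4)
    = 0.125 + 0.0625 + 0.0625
    = 4/16 = 0.25
Since 0.25 <= 1, Kraft's inequality IS satisfied.
A prefix code with these lengths CAN exist.

Kraft sum = 0.25. Satisfied.


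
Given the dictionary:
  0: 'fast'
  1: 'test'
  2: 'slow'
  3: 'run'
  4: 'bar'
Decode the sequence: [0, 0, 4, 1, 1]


Look up each index in the dictionary:
  0 -> 'fast'
  0 -> 'fast'
  4 -> 'bar'
  1 -> 'test'
  1 -> 'test'

Decoded: "fast fast bar test test"


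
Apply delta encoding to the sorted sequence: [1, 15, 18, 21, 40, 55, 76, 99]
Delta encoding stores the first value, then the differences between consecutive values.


First value: 1
Deltas:
  15 - 1 = 14
  18 - 15 = 3
  21 - 18 = 3
  40 - 21 = 19
  55 - 40 = 15
  76 - 55 = 21
  99 - 76 = 23


Delta encoded: [1, 14, 3, 3, 19, 15, 21, 23]


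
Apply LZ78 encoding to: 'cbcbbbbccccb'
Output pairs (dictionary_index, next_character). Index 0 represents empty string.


LZ78 encoding steps:
Dictionary: {0: ''}
Step 1: w='' (idx 0), next='c' -> output (0, 'c'), add 'c' as idx 1
Step 2: w='' (idx 0), next='b' -> output (0, 'b'), add 'b' as idx 2
Step 3: w='c' (idx 1), next='b' -> output (1, 'b'), add 'cb' as idx 3
Step 4: w='b' (idx 2), next='b' -> output (2, 'b'), add 'bb' as idx 4
Step 5: w='b' (idx 2), next='c' -> output (2, 'c'), add 'bc' as idx 5
Step 6: w='c' (idx 1), next='c' -> output (1, 'c'), add 'cc' as idx 6
Step 7: w='cb' (idx 3), end of input -> output (3, '')


Encoded: [(0, 'c'), (0, 'b'), (1, 'b'), (2, 'b'), (2, 'c'), (1, 'c'), (3, '')]


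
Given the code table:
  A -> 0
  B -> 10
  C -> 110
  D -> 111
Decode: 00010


Decoding:
0 -> A
0 -> A
0 -> A
10 -> B


Result: AAAB


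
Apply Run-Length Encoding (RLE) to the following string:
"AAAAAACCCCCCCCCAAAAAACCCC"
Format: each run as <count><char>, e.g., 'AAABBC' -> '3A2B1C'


Scanning runs left to right:
  i=0: run of 'A' x 6 -> '6A'
  i=6: run of 'C' x 9 -> '9C'
  i=15: run of 'A' x 6 -> '6A'
  i=21: run of 'C' x 4 -> '4C'

RLE = 6A9C6A4C


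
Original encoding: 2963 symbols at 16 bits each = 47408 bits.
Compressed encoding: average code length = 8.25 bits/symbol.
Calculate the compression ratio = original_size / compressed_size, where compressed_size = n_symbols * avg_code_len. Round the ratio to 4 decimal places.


original_size = n_symbols * orig_bits = 2963 * 16 = 47408 bits
compressed_size = n_symbols * avg_code_len = 2963 * 8.25 = 24444.75 bits
ratio = original_size / compressed_size = 47408 / 24444.75 = 1.9394

Compression ratio = 1.9394


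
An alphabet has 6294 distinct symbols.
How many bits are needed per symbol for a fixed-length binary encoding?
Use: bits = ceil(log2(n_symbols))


log2(6294) = 12.6198
Bracket: 2^12 = 4096 < 6294 <= 2^13 = 8192
So ceil(log2(6294)) = 13

bits = ceil(log2(6294)) = ceil(12.6198) = 13 bits


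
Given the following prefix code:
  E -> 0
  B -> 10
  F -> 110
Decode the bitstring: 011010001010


Decoding step by step:
Bits 0 -> E
Bits 110 -> F
Bits 10 -> B
Bits 0 -> E
Bits 0 -> E
Bits 10 -> B
Bits 10 -> B


Decoded message: EFBEEBB


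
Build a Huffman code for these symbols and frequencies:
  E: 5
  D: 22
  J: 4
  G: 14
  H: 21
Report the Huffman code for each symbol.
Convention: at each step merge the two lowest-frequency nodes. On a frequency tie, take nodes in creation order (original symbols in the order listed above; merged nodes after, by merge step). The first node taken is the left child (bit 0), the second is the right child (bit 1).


Huffman tree construction:
Step 1: Merge J(4) + E(5) = 9
Step 2: Merge (J+E)(9) + G(14) = 23
Step 3: Merge H(21) + D(22) = 43
Step 4: Merge ((J+E)+G)(23) + (H+D)(43) = 66
Read each symbol's code off the tree from the root (left child = 0, right child = 1).

Codes:
  E: 001 (length 3)
  D: 11 (length 2)
  J: 000 (length 3)
  G: 01 (length 2)
  H: 10 (length 2)
Average code length: 141/66 = 2.1364 bits/symbol


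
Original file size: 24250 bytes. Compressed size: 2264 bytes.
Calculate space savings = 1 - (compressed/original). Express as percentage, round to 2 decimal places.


ratio = compressed/original = 2264/24250 = 0.093361
savings = 1 - ratio = 1 - 0.093361 = 0.906639
as a percentage: 0.906639 * 100 = 90.66%

Space savings = 1 - 2264/24250 = 90.66%


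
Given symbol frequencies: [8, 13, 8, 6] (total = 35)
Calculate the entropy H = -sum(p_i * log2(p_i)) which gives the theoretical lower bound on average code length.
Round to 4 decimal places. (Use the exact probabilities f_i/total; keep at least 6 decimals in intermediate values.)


Per-symbol terms -p_i * log2(p_i) with p_i = f_i/35:
  p = 8/35 = 0.228571: log2(p) = -2.129283, -p*log2(p) = 0.486693
  p = 13/35 = 0.371429: log2(p) = -1.428843, -p*log2(p) = 0.530713
  p = 8/35 = 0.228571: log2(p) = -2.129283, -p*log2(p) = 0.486693
  p = 6/35 = 0.171429: log2(p) = -2.544321, -p*log2(p) = 0.436169
H = 0.486693 + 0.530713 + 0.486693 + 0.436169 = 1.940268

H = 1.9403 bits/symbol


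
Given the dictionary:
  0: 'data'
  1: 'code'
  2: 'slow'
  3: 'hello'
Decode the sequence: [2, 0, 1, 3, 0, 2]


Look up each index in the dictionary:
  2 -> 'slow'
  0 -> 'data'
  1 -> 'code'
  3 -> 'hello'
  0 -> 'data'
  2 -> 'slow'

Decoded: "slow data code hello data slow"


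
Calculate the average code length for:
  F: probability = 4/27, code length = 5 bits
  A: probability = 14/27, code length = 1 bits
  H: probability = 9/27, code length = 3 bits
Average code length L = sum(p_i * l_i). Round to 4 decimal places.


Weighted contributions p_i * l_i:
  F: (4/27) * 5 = 20/27
  A: (14/27) * 1 = 14/27
  H: (9/27) * 3 = 27/27
Sum = (20 + 14 + 27)/27 = 61/27

L = 61/27 = 2.2593 bits/symbol


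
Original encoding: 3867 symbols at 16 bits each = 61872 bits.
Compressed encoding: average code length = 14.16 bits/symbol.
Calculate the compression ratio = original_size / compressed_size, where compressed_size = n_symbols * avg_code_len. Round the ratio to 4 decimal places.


original_size = n_symbols * orig_bits = 3867 * 16 = 61872 bits
compressed_size = n_symbols * avg_code_len = 3867 * 14.16 = 54756.72 bits
ratio = original_size / compressed_size = 61872 / 54756.72 = 1.1299

Compression ratio = 1.1299


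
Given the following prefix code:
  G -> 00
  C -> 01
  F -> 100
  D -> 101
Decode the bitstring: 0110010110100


Decoding step by step:
Bits 01 -> C
Bits 100 -> F
Bits 101 -> D
Bits 101 -> D
Bits 00 -> G


Decoded message: CFDDG


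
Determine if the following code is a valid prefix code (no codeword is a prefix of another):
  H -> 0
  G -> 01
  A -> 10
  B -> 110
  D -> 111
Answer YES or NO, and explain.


Checking each pair (does one codeword prefix another?):
  H='0' vs G='01': prefix -- VIOLATION

NO -- this is NOT a valid prefix code. H (0) is a prefix of G (01).


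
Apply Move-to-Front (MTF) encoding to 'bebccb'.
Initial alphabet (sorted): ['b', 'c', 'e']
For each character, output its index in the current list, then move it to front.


MTF encoding:
'b': index 0 in ['b', 'c', 'e'] -> ['b', 'c', 'e']
'e': index 2 in ['b', 'c', 'e'] -> ['e', 'b', 'c']
'b': index 1 in ['e', 'b', 'c'] -> ['b', 'e', 'c']
'c': index 2 in ['b', 'e', 'c'] -> ['c', 'b', 'e']
'c': index 0 in ['c', 'b', 'e'] -> ['c', 'b', 'e']
'b': index 1 in ['c', 'b', 'e'] -> ['b', 'c', 'e']


Output: [0, 2, 1, 2, 0, 1]


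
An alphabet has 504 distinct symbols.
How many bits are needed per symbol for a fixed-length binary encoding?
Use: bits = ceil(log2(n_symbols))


log2(504) = 8.9773
Bracket: 2^8 = 256 < 504 <= 2^9 = 512
So ceil(log2(504)) = 9

bits = ceil(log2(504)) = ceil(8.9773) = 9 bits


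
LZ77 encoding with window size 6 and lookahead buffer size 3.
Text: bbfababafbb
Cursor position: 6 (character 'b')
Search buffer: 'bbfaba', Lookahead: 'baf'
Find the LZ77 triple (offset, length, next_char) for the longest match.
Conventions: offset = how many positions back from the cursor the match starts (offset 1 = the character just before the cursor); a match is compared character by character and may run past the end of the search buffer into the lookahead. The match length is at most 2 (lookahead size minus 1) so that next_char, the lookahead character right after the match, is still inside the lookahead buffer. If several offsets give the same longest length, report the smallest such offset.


Try each offset into the search buffer:
  offset=1 (pos 5, char 'a'): match length 0
  offset=2 (pos 4, char 'b'): match length 2
  offset=3 (pos 3, char 'a'): match length 0
  offset=4 (pos 2, char 'f'): match length 0
  offset=5 (pos 1, char 'b'): match length 1
  offset=6 (pos 0, char 'b'): match length 1
Longest match has length 2 at offset 2.
next_char = character at position 6 + 2 = 8 -> 'f'

Best match: offset=2, length=2 (matching 'ba' starting at position 4)
LZ77 triple: (2, 2, 'f')


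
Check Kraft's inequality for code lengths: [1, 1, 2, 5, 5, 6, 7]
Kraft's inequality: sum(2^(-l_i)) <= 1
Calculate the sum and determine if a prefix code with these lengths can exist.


Sum = 2^(-1) + 2^(-1) + 2^(-2) + 2^(-5) + 2^(-5) + 2^(-6) + 2^(-7)
    = 0.5 + 0.5 + 0.25 + 0.03125 + 0.03125 + 0.015625 + 0.0078125
    = 171/128 = 1.3359375
Since 1.3359375 > 1, Kraft's inequality is NOT satisfied.
A prefix code with these lengths CANNOT exist.

Kraft sum = 1.3359375. Not satisfied.


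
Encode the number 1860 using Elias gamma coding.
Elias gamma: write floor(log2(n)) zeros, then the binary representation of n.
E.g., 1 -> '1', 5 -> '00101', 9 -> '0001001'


num_bits = floor(log2(1860)) + 1 = 11
leading_zeros = num_bits - 1 = 10
binary(1860) = 11101000100

Elias gamma(1860) = '0000000000' + '11101000100' = 000000000011101000100 (21 bits)


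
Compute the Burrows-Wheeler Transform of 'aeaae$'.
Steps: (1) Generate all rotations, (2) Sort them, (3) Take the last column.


Rotations (sorted):
  0: $aeaae -> last char: e
  1: aae$ae -> last char: e
  2: ae$aea -> last char: a
  3: aeaae$ -> last char: $
  4: e$aeaa -> last char: a
  5: eaae$a -> last char: a


BWT = eea$aa


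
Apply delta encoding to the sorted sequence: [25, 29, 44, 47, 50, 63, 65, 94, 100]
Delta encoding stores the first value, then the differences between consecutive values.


First value: 25
Deltas:
  29 - 25 = 4
  44 - 29 = 15
  47 - 44 = 3
  50 - 47 = 3
  63 - 50 = 13
  65 - 63 = 2
  94 - 65 = 29
  100 - 94 = 6


Delta encoded: [25, 4, 15, 3, 3, 13, 2, 29, 6]


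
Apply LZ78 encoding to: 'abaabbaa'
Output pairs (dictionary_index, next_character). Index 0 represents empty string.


LZ78 encoding steps:
Dictionary: {0: ''}
Step 1: w='' (idx 0), next='a' -> output (0, 'a'), add 'a' as idx 1
Step 2: w='' (idx 0), next='b' -> output (0, 'b'), add 'b' as idx 2
Step 3: w='a' (idx 1), next='a' -> output (1, 'a'), add 'aa' as idx 3
Step 4: w='b' (idx 2), next='b' -> output (2, 'b'), add 'bb' as idx 4
Step 5: w='aa' (idx 3), end of input -> output (3, '')


Encoded: [(0, 'a'), (0, 'b'), (1, 'a'), (2, 'b'), (3, '')]


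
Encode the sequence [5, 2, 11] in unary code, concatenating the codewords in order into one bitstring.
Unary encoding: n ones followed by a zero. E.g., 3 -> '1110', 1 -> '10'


Encode each number as n ones followed by a terminating 0:
  5 -> 111110 (6 bits)
  2 -> 110 (3 bits)
  11 -> 111111111110 (12 bits)
Total length = 6 + 3 + 12 = 21 bits.

Unary([5, 2, 11]) = 111110110111111111110 (21 bits)


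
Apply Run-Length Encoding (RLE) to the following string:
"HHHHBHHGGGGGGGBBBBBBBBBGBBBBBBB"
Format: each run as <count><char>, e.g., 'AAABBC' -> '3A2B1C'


Scanning runs left to right:
  i=0: run of 'H' x 4 -> '4H'
  i=4: run of 'B' x 1 -> '1B'
  i=5: run of 'H' x 2 -> '2H'
  i=7: run of 'G' x 7 -> '7G'
  i=14: run of 'B' x 9 -> '9B'
  i=23: run of 'G' x 1 -> '1G'
  i=24: run of 'B' x 7 -> '7B'

RLE = 4H1B2H7G9B1G7B


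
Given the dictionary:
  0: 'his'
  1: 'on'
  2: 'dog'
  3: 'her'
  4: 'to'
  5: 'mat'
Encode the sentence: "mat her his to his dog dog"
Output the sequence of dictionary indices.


Look up each word in the dictionary:
  'mat' -> 5
  'her' -> 3
  'his' -> 0
  'to' -> 4
  'his' -> 0
  'dog' -> 2
  'dog' -> 2

Encoded: [5, 3, 0, 4, 0, 2, 2]


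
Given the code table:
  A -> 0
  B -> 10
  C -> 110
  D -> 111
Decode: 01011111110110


Decoding:
0 -> A
10 -> B
111 -> D
111 -> D
10 -> B
110 -> C


Result: ABDDBC


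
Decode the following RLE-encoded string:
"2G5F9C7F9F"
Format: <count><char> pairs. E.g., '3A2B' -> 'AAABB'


Expanding each <count><char> pair:
  2G -> 'GG'
  5F -> 'FFFFF'
  9C -> 'CCCCCCCCC'
  7F -> 'FFFFFFF'
  9F -> 'FFFFFFFFF'

Decoded = GGFFFFFCCCCCCCCCFFFFFFFFFFFFFFFF


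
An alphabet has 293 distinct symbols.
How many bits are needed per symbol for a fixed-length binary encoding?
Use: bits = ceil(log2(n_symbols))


log2(293) = 8.1948
Bracket: 2^8 = 256 < 293 <= 2^9 = 512
So ceil(log2(293)) = 9

bits = ceil(log2(293)) = ceil(8.1948) = 9 bits


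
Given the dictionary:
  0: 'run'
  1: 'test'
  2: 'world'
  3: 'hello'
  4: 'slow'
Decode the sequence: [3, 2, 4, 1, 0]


Look up each index in the dictionary:
  3 -> 'hello'
  2 -> 'world'
  4 -> 'slow'
  1 -> 'test'
  0 -> 'run'

Decoded: "hello world slow test run"


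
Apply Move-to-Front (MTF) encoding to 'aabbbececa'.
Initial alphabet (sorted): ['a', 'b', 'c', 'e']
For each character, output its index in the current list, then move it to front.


MTF encoding:
'a': index 0 in ['a', 'b', 'c', 'e'] -> ['a', 'b', 'c', 'e']
'a': index 0 in ['a', 'b', 'c', 'e'] -> ['a', 'b', 'c', 'e']
'b': index 1 in ['a', 'b', 'c', 'e'] -> ['b', 'a', 'c', 'e']
'b': index 0 in ['b', 'a', 'c', 'e'] -> ['b', 'a', 'c', 'e']
'b': index 0 in ['b', 'a', 'c', 'e'] -> ['b', 'a', 'c', 'e']
'e': index 3 in ['b', 'a', 'c', 'e'] -> ['e', 'b', 'a', 'c']
'c': index 3 in ['e', 'b', 'a', 'c'] -> ['c', 'e', 'b', 'a']
'e': index 1 in ['c', 'e', 'b', 'a'] -> ['e', 'c', 'b', 'a']
'c': index 1 in ['e', 'c', 'b', 'a'] -> ['c', 'e', 'b', 'a']
'a': index 3 in ['c', 'e', 'b', 'a'] -> ['a', 'c', 'e', 'b']


Output: [0, 0, 1, 0, 0, 3, 3, 1, 1, 3]


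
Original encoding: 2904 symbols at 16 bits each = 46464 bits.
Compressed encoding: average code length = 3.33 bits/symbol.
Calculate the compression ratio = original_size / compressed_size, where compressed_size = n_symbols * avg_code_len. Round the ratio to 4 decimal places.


original_size = n_symbols * orig_bits = 2904 * 16 = 46464 bits
compressed_size = n_symbols * avg_code_len = 2904 * 3.33 = 9670.32 bits
ratio = original_size / compressed_size = 46464 / 9670.32 = 4.8048

Compression ratio = 4.8048


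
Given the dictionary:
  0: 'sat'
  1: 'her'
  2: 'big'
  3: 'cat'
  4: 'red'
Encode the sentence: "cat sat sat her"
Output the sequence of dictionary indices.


Look up each word in the dictionary:
  'cat' -> 3
  'sat' -> 0
  'sat' -> 0
  'her' -> 1

Encoded: [3, 0, 0, 1]


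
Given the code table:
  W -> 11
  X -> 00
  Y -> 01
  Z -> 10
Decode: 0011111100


Decoding:
00 -> X
11 -> W
11 -> W
11 -> W
00 -> X


Result: XWWWX


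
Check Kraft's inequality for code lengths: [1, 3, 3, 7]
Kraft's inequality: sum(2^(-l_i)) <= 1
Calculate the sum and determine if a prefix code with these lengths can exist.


Sum = 2^(-1) + 2^(-3) + 2^(-3) + 2^(-7)
    = 0.5 + 0.125 + 0.125 + 0.0078125
    = 97/128 = 0.7578125
Since 0.7578125 <= 1, Kraft's inequality IS satisfied.
A prefix code with these lengths CAN exist.

Kraft sum = 0.7578125. Satisfied.


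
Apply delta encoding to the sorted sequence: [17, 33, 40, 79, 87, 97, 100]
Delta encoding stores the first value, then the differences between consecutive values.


First value: 17
Deltas:
  33 - 17 = 16
  40 - 33 = 7
  79 - 40 = 39
  87 - 79 = 8
  97 - 87 = 10
  100 - 97 = 3


Delta encoded: [17, 16, 7, 39, 8, 10, 3]


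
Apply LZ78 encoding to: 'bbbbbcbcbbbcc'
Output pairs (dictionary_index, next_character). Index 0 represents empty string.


LZ78 encoding steps:
Dictionary: {0: ''}
Step 1: w='' (idx 0), next='b' -> output (0, 'b'), add 'b' as idx 1
Step 2: w='b' (idx 1), next='b' -> output (1, 'b'), add 'bb' as idx 2
Step 3: w='bb' (idx 2), next='c' -> output (2, 'c'), add 'bbc' as idx 3
Step 4: w='b' (idx 1), next='c' -> output (1, 'c'), add 'bc' as idx 4
Step 5: w='bb' (idx 2), next='b' -> output (2, 'b'), add 'bbb' as idx 5
Step 6: w='' (idx 0), next='c' -> output (0, 'c'), add 'c' as idx 6
Step 7: w='c' (idx 6), end of input -> output (6, '')


Encoded: [(0, 'b'), (1, 'b'), (2, 'c'), (1, 'c'), (2, 'b'), (0, 'c'), (6, '')]


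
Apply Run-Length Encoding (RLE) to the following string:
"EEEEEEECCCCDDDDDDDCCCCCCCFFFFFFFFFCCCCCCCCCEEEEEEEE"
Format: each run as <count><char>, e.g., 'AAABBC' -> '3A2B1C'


Scanning runs left to right:
  i=0: run of 'E' x 7 -> '7E'
  i=7: run of 'C' x 4 -> '4C'
  i=11: run of 'D' x 7 -> '7D'
  i=18: run of 'C' x 7 -> '7C'
  i=25: run of 'F' x 9 -> '9F'
  i=34: run of 'C' x 9 -> '9C'
  i=43: run of 'E' x 8 -> '8E'

RLE = 7E4C7D7C9F9C8E


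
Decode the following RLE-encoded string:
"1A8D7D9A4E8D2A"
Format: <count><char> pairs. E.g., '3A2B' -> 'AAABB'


Expanding each <count><char> pair:
  1A -> 'A'
  8D -> 'DDDDDDDD'
  7D -> 'DDDDDDD'
  9A -> 'AAAAAAAAA'
  4E -> 'EEEE'
  8D -> 'DDDDDDDD'
  2A -> 'AA'

Decoded = ADDDDDDDDDDDDDDDAAAAAAAAAEEEEDDDDDDDDAA


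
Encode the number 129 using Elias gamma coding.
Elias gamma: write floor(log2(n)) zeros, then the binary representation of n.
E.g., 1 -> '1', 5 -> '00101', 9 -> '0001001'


num_bits = floor(log2(129)) + 1 = 8
leading_zeros = num_bits - 1 = 7
binary(129) = 10000001

Elias gamma(129) = '0000000' + '10000001' = 000000010000001 (15 bits)


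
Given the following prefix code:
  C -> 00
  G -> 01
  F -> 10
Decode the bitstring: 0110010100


Decoding step by step:
Bits 01 -> G
Bits 10 -> F
Bits 01 -> G
Bits 01 -> G
Bits 00 -> C


Decoded message: GFGGC


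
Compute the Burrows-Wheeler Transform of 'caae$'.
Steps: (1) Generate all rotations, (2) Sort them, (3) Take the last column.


Rotations (sorted):
  0: $caae -> last char: e
  1: aae$c -> last char: c
  2: ae$ca -> last char: a
  3: caae$ -> last char: $
  4: e$caa -> last char: a


BWT = eca$a


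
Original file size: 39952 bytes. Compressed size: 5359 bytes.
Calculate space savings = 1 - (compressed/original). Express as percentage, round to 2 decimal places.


ratio = compressed/original = 5359/39952 = 0.134136
savings = 1 - ratio = 1 - 0.134136 = 0.865864
as a percentage: 0.865864 * 100 = 86.59%

Space savings = 1 - 5359/39952 = 86.59%


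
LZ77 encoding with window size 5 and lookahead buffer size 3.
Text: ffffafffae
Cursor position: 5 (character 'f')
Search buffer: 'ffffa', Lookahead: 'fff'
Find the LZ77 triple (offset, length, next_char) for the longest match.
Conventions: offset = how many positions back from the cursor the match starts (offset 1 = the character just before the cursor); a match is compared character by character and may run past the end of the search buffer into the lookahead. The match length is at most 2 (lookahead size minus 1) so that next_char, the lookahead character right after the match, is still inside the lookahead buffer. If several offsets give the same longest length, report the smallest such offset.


Try each offset into the search buffer:
  offset=1 (pos 4, char 'a'): match length 0
  offset=2 (pos 3, char 'f'): match length 1
  offset=3 (pos 2, char 'f'): match length 2
  offset=4 (pos 1, char 'f'): match length 2
  offset=5 (pos 0, char 'f'): match length 2
Longest match has length 2, found at offsets 3, 4, 5; take the smallest, offset 3.
next_char = character at position 5 + 2 = 7 -> 'f'

Best match: offset=3, length=2 (matching 'ff' starting at position 2)
LZ77 triple: (3, 2, 'f')


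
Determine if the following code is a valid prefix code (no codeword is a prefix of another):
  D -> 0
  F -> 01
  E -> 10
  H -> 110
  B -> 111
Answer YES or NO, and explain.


Checking each pair (does one codeword prefix another?):
  D='0' vs F='01': prefix -- VIOLATION

NO -- this is NOT a valid prefix code. D (0) is a prefix of F (01).


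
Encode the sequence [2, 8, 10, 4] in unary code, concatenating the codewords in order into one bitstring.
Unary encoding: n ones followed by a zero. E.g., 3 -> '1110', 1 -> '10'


Encode each number as n ones followed by a terminating 0:
  2 -> 110 (3 bits)
  8 -> 111111110 (9 bits)
  10 -> 11111111110 (11 bits)
  4 -> 11110 (5 bits)
Total length = 3 + 9 + 11 + 5 = 28 bits.

Unary([2, 8, 10, 4]) = 1101111111101111111111011110 (28 bits)


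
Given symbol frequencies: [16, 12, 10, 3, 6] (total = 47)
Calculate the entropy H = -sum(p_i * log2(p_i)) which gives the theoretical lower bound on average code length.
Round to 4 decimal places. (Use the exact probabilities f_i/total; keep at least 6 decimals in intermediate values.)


Per-symbol terms -p_i * log2(p_i) with p_i = f_i/47:
  p = 16/47 = 0.340426: log2(p) = -1.554589, -p*log2(p) = 0.529222
  p = 12/47 = 0.255319: log2(p) = -1.969626, -p*log2(p) = 0.502883
  p = 10/47 = 0.212766: log2(p) = -2.232661, -p*log2(p) = 0.475034
  p = 3/47 = 0.063830: log2(p) = -3.969626, -p*log2(p) = 0.253380
  p = 6/47 = 0.127660: log2(p) = -2.969626, -p*log2(p) = 0.379101
H = 0.529222 + 0.502883 + 0.475034 + 0.253380 + 0.379101 = 2.139620

H = 2.1396 bits/symbol


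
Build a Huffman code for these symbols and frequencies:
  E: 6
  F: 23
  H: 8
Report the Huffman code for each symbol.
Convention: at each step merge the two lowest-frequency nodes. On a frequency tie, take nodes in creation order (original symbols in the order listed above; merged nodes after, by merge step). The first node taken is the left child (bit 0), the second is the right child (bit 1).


Huffman tree construction:
Step 1: Merge E(6) + H(8) = 14
Step 2: Merge (E+H)(14) + F(23) = 37
Read each symbol's code off the tree from the root (left child = 0, right child = 1).

Codes:
  E: 00 (length 2)
  F: 1 (length 1)
  H: 01 (length 2)
Average code length: 51/37 = 1.3784 bits/symbol


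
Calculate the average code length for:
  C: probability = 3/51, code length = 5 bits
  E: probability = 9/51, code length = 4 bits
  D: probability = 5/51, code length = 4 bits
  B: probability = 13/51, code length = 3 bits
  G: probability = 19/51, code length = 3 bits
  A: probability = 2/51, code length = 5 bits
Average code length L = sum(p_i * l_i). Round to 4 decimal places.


Weighted contributions p_i * l_i:
  C: (3/51) * 5 = 15/51
  E: (9/51) * 4 = 36/51
  D: (5/51) * 4 = 20/51
  B: (13/51) * 3 = 39/51
  G: (19/51) * 3 = 57/51
  A: (2/51) * 5 = 10/51
Sum = (15 + 36 + 20 + 39 + 57 + 10)/51 = 177/51

L = 177/51 = 3.4706 bits/symbol


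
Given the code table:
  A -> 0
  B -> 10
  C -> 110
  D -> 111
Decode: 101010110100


Decoding:
10 -> B
10 -> B
10 -> B
110 -> C
10 -> B
0 -> A


Result: BBBCBA


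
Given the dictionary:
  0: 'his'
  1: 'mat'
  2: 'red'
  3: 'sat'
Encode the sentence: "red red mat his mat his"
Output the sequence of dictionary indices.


Look up each word in the dictionary:
  'red' -> 2
  'red' -> 2
  'mat' -> 1
  'his' -> 0
  'mat' -> 1
  'his' -> 0

Encoded: [2, 2, 1, 0, 1, 0]


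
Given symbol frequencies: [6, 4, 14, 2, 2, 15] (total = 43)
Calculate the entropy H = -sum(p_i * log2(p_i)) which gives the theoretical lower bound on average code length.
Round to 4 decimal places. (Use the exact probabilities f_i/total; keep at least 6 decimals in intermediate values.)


Per-symbol terms -p_i * log2(p_i) with p_i = f_i/43:
  p = 6/43 = 0.139535: log2(p) = -2.841302, -p*log2(p) = 0.396461
  p = 4/43 = 0.093023: log2(p) = -3.426265, -p*log2(p) = 0.318722
  p = 14/43 = 0.325581: log2(p) = -1.618910, -p*log2(p) = 0.527087
  p = 2/43 = 0.046512: log2(p) = -4.426265, -p*log2(p) = 0.205873
  p = 2/43 = 0.046512: log2(p) = -4.426265, -p*log2(p) = 0.205873
  p = 15/43 = 0.348837: log2(p) = -1.519374, -p*log2(p) = 0.530014
H = 0.396461 + 0.318722 + 0.527087 + 0.205873 + 0.205873 + 0.530014 = 2.184030

H = 2.184 bits/symbol
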